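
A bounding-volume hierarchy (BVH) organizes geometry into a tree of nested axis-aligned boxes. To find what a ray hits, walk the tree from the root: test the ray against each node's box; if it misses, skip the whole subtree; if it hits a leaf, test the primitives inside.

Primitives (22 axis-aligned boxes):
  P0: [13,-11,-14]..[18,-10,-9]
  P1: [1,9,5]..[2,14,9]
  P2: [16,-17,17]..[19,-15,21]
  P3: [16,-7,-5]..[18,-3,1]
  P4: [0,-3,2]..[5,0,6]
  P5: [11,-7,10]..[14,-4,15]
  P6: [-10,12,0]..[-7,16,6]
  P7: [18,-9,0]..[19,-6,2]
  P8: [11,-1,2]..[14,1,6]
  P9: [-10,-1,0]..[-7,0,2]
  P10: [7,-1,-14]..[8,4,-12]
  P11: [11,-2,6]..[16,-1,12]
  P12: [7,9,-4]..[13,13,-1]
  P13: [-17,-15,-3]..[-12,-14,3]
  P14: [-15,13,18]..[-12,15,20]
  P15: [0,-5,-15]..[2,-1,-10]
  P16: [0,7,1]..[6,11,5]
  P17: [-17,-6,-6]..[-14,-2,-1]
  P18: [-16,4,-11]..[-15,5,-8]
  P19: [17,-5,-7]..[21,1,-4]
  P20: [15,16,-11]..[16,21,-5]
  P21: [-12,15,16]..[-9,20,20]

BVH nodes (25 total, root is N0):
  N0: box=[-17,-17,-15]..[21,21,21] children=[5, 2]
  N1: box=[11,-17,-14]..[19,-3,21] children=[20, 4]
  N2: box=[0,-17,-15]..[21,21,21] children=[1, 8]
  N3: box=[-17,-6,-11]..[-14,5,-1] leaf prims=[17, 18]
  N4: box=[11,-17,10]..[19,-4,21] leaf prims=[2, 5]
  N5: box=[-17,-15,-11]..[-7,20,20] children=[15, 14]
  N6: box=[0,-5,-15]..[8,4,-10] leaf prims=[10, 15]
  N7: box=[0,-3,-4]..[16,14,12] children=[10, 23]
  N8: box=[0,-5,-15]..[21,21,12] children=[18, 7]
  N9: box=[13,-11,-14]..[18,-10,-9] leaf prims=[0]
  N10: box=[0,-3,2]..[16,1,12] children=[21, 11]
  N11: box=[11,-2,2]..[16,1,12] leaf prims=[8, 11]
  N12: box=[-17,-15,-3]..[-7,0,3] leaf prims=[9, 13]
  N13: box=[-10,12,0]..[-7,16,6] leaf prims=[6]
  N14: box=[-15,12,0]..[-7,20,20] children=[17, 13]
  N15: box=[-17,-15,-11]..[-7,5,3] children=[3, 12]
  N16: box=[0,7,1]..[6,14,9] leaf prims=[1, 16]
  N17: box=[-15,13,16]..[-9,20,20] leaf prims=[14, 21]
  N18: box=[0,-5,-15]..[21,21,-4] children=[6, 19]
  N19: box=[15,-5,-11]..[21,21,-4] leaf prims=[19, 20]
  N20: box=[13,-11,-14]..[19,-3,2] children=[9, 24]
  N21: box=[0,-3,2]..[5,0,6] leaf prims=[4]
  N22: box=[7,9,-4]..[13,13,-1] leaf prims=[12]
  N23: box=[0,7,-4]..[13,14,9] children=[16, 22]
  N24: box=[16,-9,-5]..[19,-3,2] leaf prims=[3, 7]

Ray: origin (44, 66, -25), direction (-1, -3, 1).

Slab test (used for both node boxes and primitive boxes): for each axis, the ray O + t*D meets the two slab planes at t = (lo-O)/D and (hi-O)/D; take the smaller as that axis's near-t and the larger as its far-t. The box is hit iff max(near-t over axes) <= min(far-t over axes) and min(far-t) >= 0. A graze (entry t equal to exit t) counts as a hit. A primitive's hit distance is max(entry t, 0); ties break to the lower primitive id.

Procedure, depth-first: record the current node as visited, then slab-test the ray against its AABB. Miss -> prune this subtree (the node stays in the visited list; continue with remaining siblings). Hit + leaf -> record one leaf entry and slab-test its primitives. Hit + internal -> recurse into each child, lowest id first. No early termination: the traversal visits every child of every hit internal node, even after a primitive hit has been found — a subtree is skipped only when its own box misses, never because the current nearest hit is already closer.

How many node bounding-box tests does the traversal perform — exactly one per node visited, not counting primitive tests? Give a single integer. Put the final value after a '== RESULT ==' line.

Trace the traversal:
N0 x:[23,61] y:[15,83/3] z:[10,46] -> hit [23,83/3], descend [2, 5]
  N2 x:[23,44] y:[15,83/3] z:[10,46] -> hit [23,83/3], descend [1, 8]
    N1 x:[25,33] y:[23,83/3] z:[11,46] -> hit [25,83/3], descend [4, 20]
      N4 x:[25,33] y:[70/3,83/3] z:[35,46] -> miss, prune
      N20 x:[25,31] y:[23,77/3] z:[11,27] -> hit [25,77/3], descend [9, 24]
        N9 x:[26,31] y:[76/3,77/3] z:[11,16] -> miss, prune
        N24 x:[25,28] y:[23,25] z:[20,27] -> hit [25,25] leaf, test {P3(miss), P7@t=25}
    N8 x:[23,44] y:[15,71/3] z:[10,37] -> hit [23,71/3], descend [7, 18]
      N7 x:[28,44] y:[52/3,23] z:[21,37] -> miss, prune
      N18 x:[23,44] y:[15,71/3] z:[10,21] -> miss, prune
  N5 x:[51,61] y:[46/3,27] z:[14,45] -> miss, prune

Visited [0, 2, 1, 4, 20, 9, 24, 8, 7, 18, 5]. Tests: 11 box, 1 leaf. Nearest: P7.

== RESULT ==
11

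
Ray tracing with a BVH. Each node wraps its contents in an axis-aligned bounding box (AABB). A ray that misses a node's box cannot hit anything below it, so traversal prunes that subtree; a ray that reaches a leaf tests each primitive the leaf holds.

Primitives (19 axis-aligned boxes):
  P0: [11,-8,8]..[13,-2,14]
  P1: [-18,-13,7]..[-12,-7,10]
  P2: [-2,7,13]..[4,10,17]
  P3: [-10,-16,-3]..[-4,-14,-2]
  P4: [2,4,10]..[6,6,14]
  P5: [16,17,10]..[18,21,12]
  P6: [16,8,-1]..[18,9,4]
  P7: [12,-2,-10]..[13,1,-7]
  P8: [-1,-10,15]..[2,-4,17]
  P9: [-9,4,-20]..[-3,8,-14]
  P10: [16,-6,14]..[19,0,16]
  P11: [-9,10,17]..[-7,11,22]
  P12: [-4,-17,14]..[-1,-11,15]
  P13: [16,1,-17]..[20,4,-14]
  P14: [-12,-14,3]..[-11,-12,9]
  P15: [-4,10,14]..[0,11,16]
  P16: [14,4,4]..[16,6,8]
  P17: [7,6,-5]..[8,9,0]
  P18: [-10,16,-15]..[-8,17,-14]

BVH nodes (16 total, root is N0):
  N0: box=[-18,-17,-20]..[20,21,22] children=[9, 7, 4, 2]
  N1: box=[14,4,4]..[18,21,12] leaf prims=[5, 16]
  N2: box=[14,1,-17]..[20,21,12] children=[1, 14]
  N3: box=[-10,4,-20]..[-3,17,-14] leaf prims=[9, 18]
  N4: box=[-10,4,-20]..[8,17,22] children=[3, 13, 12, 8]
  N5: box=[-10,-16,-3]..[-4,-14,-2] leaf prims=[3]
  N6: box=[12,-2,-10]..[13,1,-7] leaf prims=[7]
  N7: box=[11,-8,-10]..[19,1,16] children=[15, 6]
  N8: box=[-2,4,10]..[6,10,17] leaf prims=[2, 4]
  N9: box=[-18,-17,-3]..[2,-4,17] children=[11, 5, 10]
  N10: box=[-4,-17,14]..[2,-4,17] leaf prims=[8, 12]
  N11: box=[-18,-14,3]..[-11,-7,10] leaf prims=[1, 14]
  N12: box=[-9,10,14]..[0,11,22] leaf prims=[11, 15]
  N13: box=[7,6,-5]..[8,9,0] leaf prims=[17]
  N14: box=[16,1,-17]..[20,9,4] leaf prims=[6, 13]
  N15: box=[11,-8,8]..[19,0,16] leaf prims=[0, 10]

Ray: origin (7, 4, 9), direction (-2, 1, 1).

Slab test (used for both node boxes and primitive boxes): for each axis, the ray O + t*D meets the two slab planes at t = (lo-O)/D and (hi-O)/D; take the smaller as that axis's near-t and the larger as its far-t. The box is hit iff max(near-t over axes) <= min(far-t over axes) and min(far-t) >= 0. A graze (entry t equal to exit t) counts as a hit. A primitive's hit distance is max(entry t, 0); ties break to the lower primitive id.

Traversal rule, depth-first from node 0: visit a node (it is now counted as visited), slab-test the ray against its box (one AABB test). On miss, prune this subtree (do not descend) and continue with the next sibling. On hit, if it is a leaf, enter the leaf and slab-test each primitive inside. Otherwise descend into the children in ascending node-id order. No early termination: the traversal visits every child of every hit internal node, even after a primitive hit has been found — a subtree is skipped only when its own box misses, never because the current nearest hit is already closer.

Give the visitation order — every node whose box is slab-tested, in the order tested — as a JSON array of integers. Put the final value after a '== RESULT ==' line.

Walk:
N0 x:[-13/2,25/2] y:[-21,17] z:[-29,13] -> hit [-13/2,25/2], descend [2, 4, 7, 9]
  N2 x:[-13/2,-7/2] y:[-3,17] z:[-26,3] -> miss, prune
  N4 x:[-1/2,17/2] y:[0,13] z:[-29,13] -> hit [0,17/2], descend [3, 8, 12, 13]
    N3 x:[5,17/2] y:[0,13] z:[-29,-23] -> miss, prune
    N8 x:[1/2,9/2] y:[0,6] z:[1,8] -> hit [1,9/2] leaf, test {P2@t=4, P4@t=1}
    N12 x:[7/2,8] y:[6,7] z:[5,13] -> hit [6,7] leaf, test {P11(miss), P15(miss)}
    N13 x:[-1/2,0] y:[2,5] z:[-14,-9] -> miss, prune
  N7 x:[-6,-2] y:[-12,-3] z:[-19,7] -> miss, prune
  N9 x:[5/2,25/2] y:[-21,-8] z:[-12,8] -> miss, prune

Visited [0, 2, 4, 3, 8, 12, 13, 7, 9]. Tests: 9 box, 2 leaf. Nearest: P4.

== RESULT ==
[0, 2, 4, 3, 8, 12, 13, 7, 9]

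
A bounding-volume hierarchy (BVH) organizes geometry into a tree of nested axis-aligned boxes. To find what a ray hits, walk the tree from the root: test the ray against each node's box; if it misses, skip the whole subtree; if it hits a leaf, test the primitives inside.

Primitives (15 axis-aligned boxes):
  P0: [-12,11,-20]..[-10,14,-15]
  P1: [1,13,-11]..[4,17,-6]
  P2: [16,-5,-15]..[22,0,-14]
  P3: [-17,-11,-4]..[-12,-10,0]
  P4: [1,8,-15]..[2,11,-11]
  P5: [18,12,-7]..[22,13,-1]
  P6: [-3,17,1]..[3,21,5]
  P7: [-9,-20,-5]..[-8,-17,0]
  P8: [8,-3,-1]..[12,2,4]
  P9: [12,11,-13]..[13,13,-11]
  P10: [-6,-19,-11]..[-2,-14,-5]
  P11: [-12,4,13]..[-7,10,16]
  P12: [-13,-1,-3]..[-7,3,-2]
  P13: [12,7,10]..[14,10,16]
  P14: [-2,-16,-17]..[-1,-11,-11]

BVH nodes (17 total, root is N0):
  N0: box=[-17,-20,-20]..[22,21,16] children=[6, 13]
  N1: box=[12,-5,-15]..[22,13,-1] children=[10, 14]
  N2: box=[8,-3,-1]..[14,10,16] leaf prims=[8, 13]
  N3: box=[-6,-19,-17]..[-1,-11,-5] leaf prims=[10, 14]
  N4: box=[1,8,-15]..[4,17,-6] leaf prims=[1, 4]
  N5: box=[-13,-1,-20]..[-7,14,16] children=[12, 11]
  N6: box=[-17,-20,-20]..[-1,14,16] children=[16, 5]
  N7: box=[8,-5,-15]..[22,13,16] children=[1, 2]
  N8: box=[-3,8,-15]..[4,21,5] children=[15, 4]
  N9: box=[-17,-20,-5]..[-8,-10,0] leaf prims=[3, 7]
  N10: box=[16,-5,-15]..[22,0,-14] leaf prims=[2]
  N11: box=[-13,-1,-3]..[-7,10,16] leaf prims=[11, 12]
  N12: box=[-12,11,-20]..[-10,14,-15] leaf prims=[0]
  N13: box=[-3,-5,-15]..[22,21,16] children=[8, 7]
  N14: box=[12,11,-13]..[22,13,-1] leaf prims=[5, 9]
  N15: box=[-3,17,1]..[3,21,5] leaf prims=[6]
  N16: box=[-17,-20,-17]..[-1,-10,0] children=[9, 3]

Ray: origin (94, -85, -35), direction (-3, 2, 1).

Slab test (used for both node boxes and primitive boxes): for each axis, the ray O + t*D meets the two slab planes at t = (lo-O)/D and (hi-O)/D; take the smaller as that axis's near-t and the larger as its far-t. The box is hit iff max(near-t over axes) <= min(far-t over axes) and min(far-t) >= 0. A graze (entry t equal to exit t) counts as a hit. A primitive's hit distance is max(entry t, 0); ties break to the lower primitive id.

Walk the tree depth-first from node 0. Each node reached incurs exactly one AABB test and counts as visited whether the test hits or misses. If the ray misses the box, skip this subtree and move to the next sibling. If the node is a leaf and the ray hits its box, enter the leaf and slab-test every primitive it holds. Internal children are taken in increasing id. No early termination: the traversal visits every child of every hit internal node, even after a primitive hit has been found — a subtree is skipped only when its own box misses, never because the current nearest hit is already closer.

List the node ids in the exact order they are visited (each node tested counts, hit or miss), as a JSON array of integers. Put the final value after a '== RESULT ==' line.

Walk:
N0 x:[24,37] y:[65/2,53] z:[15,51] -> hit [65/2,37], descend [6, 13]
  N6 x:[95/3,37] y:[65/2,99/2] z:[15,51] -> hit [65/2,37], descend [5, 16]
    N5 x:[101/3,107/3] y:[42,99/2] z:[15,51] -> miss, prune
    N16 x:[95/3,37] y:[65/2,75/2] z:[18,35] -> hit [65/2,35], descend [3, 9]
      N3 x:[95/3,100/3] y:[33,37] z:[18,30] -> miss, prune
      N9 x:[34,37] y:[65/2,75/2] z:[30,35] -> hit [34,35] leaf, test {P3(miss), P7@t=34}
  N13 x:[24,97/3] y:[40,53] z:[20,51] -> miss, prune

Visited [0, 6, 5, 16, 3, 9, 13]. Tests: 7 box, 1 leaf. Nearest: P7.

== RESULT ==
[0, 6, 5, 16, 3, 9, 13]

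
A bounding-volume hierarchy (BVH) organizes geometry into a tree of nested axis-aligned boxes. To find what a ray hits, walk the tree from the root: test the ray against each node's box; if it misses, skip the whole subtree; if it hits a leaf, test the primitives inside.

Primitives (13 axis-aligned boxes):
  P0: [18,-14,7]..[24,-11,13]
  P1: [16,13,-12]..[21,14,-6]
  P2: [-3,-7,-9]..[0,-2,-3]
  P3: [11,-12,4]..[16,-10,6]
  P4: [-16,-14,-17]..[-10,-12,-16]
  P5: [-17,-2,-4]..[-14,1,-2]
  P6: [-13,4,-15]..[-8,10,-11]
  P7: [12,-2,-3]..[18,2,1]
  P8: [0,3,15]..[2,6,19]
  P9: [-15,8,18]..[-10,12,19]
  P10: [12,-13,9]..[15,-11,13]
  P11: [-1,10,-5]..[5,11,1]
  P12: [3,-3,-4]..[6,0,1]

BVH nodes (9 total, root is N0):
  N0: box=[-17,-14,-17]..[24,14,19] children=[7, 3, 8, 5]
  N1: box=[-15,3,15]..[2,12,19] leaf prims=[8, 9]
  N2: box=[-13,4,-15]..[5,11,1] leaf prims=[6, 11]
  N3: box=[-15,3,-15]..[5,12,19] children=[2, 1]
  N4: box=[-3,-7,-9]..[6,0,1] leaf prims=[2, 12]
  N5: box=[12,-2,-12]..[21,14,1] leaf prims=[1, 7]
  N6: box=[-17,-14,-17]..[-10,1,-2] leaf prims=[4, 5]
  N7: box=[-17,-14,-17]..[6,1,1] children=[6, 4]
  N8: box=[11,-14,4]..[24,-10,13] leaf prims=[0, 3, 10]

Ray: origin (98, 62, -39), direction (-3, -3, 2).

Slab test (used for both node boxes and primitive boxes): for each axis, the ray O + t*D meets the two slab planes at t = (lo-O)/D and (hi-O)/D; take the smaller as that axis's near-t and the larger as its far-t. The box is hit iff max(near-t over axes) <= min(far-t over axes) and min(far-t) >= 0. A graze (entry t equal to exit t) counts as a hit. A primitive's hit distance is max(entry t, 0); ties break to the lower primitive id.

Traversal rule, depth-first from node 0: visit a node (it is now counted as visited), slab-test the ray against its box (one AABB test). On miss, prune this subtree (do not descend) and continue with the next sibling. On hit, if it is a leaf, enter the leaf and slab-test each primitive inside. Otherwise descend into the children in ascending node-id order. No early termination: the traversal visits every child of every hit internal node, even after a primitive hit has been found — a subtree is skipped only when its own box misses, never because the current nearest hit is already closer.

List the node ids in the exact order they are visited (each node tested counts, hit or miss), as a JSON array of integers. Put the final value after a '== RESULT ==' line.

Trace the traversal:
N0 x:[74/3,115/3] y:[16,76/3] z:[11,29] -> hit [74/3,76/3], descend [3, 5, 7, 8]
  N3 x:[31,113/3] y:[50/3,59/3] z:[12,29] -> miss, prune
  N5 x:[77/3,86/3] y:[16,64/3] z:[27/2,20] -> miss, prune
  N7 x:[92/3,115/3] y:[61/3,76/3] z:[11,20] -> miss, prune
  N8 x:[74/3,29] y:[24,76/3] z:[43/2,26] -> hit [74/3,76/3] leaf, test {P0@t=74/3, P3(miss), P10(miss)}

5 AABB tests over nodes [0, 3, 5, 7, 8]; 1 leaf entered; closest P0.

== RESULT ==
[0, 3, 5, 7, 8]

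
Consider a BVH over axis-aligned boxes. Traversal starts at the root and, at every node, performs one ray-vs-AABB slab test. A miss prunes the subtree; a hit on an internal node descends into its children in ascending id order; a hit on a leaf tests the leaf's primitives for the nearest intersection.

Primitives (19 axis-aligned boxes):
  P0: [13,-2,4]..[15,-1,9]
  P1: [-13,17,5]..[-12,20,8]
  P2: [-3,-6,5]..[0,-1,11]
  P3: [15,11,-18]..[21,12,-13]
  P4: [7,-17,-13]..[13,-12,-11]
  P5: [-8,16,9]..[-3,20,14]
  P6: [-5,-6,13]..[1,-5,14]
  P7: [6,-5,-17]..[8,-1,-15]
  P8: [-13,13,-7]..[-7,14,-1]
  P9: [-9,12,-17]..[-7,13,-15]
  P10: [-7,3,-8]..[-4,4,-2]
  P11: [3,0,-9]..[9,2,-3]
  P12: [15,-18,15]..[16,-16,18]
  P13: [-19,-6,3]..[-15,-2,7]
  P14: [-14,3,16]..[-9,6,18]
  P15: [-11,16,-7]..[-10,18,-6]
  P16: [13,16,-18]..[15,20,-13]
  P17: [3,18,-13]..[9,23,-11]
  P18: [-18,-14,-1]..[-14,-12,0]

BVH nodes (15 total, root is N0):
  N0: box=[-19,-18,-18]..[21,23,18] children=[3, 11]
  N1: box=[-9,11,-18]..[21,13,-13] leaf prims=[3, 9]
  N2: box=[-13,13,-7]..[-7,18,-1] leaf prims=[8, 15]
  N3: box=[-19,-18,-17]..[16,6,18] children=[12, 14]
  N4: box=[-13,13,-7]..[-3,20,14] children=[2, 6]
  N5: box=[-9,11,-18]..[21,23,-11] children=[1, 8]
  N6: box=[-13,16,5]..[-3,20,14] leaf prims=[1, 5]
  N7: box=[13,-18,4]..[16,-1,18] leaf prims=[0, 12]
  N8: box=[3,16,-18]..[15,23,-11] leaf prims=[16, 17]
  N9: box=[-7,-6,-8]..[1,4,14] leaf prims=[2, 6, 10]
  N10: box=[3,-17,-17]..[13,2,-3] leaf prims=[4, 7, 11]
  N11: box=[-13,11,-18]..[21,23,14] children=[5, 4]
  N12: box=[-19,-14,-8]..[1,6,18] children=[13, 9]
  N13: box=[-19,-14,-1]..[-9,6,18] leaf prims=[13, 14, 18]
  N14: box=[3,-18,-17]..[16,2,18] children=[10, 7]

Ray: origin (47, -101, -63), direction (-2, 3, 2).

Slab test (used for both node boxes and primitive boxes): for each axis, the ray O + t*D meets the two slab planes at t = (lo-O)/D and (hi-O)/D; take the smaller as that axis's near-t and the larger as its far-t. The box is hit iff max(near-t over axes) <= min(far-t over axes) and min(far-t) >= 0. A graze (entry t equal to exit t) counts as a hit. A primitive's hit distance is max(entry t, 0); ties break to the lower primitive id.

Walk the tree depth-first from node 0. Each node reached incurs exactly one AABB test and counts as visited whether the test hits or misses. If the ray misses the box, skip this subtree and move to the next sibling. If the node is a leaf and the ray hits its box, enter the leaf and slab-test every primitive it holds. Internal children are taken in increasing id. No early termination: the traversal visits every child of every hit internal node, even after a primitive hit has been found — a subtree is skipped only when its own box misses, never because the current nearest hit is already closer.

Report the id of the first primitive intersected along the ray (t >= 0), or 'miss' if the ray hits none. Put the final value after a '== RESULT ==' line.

Traverse from the root:
N0 x:[13,33] y:[83/3,124/3] z:[45/2,81/2] -> hit [83/3,33], descend [3, 11]
  N3 x:[31/2,33] y:[83/3,107/3] z:[23,81/2] -> hit [83/3,33], descend [12, 14]
    N12 x:[23,33] y:[29,107/3] z:[55/2,81/2] -> hit [29,33], descend [9, 13]
      N9 x:[23,27] y:[95/3,35] z:[55/2,77/2] -> miss, prune
      N13 x:[28,33] y:[29,107/3] z:[31,81/2] -> hit [31,33] leaf, test {P13@t=33, P14(miss), P18(miss)}
    N14 x:[31/2,22] y:[83/3,103/3] z:[23,81/2] -> miss, prune
  N11 x:[13,30] y:[112/3,124/3] z:[45/2,77/2] -> miss, prune

Visited [0, 3, 12, 9, 13, 14, 11]. Tests: 7 box, 1 leaf. Nearest: P13.

== RESULT ==
13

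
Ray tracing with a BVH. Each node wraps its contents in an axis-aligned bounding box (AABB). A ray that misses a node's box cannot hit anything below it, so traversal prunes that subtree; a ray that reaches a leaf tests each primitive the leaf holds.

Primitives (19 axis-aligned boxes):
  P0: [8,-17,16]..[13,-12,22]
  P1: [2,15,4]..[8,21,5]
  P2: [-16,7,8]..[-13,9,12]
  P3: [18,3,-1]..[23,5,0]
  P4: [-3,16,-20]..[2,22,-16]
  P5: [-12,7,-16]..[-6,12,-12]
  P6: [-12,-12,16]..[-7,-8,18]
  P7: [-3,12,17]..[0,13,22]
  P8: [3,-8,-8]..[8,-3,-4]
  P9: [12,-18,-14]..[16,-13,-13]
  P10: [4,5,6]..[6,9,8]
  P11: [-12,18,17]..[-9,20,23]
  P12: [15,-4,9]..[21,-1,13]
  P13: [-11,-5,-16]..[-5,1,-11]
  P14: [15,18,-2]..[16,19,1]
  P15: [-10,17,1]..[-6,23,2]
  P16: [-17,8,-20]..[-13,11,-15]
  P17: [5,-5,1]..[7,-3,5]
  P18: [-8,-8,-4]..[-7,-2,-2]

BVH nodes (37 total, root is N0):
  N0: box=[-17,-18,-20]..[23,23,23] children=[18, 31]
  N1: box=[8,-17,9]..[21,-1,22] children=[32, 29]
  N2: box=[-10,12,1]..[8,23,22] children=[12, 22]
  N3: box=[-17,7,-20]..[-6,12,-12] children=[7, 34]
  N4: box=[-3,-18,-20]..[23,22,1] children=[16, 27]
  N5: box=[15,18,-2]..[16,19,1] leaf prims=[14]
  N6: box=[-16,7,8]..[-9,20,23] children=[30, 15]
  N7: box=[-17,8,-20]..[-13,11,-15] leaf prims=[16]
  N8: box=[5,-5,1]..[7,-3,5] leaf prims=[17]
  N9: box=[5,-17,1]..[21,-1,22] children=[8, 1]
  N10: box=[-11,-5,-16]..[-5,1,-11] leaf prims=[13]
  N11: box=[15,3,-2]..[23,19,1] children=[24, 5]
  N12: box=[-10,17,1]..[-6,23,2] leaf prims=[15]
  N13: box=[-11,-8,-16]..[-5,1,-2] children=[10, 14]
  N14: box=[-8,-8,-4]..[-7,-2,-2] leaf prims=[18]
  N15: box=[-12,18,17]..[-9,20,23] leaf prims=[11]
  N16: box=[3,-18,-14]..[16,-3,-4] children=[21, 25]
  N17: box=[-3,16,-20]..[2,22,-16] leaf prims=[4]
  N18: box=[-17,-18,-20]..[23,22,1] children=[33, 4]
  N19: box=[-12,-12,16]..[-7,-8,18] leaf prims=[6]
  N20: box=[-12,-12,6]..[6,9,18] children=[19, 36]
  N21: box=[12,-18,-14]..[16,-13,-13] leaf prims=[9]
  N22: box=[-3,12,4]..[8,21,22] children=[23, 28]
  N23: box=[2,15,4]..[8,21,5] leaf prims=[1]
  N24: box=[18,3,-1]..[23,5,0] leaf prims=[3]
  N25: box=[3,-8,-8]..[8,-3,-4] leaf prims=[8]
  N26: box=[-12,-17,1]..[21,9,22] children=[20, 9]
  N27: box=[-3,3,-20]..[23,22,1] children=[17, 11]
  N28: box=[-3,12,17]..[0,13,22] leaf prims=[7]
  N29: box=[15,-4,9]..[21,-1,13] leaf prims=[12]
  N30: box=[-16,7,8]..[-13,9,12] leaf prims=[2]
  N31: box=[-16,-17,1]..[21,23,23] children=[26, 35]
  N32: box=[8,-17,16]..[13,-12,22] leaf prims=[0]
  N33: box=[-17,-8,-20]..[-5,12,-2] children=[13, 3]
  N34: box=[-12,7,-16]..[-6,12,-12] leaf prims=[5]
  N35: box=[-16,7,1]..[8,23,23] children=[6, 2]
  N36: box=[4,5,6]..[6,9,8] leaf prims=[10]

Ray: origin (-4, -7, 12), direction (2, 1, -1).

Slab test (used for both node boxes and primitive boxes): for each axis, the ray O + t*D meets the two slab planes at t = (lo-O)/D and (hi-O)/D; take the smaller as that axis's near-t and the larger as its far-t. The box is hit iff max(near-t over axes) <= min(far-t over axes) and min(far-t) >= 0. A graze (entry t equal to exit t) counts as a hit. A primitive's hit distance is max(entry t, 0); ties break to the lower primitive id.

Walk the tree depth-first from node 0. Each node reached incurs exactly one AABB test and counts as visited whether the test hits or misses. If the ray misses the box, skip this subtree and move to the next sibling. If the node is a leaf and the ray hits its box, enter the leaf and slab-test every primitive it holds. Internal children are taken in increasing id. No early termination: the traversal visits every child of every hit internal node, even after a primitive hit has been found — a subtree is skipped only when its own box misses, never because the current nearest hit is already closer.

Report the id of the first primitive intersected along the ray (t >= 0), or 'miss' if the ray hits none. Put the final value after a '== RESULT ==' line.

Traverse from the root:
N0 x:[-13/2,27/2] y:[-11,30] z:[-11,32] -> hit [-13/2,27/2], descend [18, 31]
  N18 x:[-13/2,27/2] y:[-11,29] z:[11,32] -> hit [11,27/2], descend [4, 33]
    N4 x:[1/2,27/2] y:[-11,29] z:[11,32] -> hit [11,27/2], descend [16, 27]
      N16 x:[7/2,10] y:[-11,4] z:[16,26] -> miss, prune
      N27 x:[1/2,27/2] y:[10,29] z:[11,32] -> hit [11,27/2], descend [11, 17]
        N11 x:[19/2,27/2] y:[10,26] z:[11,14] -> hit [11,27/2], descend [5, 24]
          N5 x:[19/2,10] y:[25,26] z:[11,14] -> miss, prune
          N24 x:[11,27/2] y:[10,12] z:[12,13] -> hit [12,12] leaf, test {P3@t=12}
        N17 x:[1/2,3] y:[23,29] z:[28,32] -> miss, prune
    N33 x:[-13/2,-1/2] y:[-1,19] z:[14,32] -> miss, prune
  N31 x:[-6,25/2] y:[-10,30] z:[-11,11] -> hit [-6,11], descend [26, 35]
    N26 x:[-4,25/2] y:[-10,16] z:[-10,11] -> hit [-4,11], descend [9, 20]
      N9 x:[9/2,25/2] y:[-10,6] z:[-10,11] -> hit [9/2,6], descend [1, 8]
        N1 x:[6,25/2] y:[-10,6] z:[-10,3] -> miss, prune
        N8 x:[9/2,11/2] y:[2,4] z:[7,11] -> miss, prune
      N20 x:[-4,5] y:[-5,16] z:[-6,6] -> hit [-4,5], descend [19, 36]
        N19 x:[-4,-3/2] y:[-5,-1] z:[-6,-4] -> miss, prune
        N36 x:[4,5] y:[12,16] z:[4,6] -> miss, prune
    N35 x:[-6,6] y:[14,30] z:[-11,11] -> miss, prune

19 AABB tests over nodes [0, 18, 4, 16, 27, 11, 5, 24, 17, 33, 31, 26, 9, 1, 8, 20, 19, 36, 35]; 1 leaf entered; closest P3.

== RESULT ==
3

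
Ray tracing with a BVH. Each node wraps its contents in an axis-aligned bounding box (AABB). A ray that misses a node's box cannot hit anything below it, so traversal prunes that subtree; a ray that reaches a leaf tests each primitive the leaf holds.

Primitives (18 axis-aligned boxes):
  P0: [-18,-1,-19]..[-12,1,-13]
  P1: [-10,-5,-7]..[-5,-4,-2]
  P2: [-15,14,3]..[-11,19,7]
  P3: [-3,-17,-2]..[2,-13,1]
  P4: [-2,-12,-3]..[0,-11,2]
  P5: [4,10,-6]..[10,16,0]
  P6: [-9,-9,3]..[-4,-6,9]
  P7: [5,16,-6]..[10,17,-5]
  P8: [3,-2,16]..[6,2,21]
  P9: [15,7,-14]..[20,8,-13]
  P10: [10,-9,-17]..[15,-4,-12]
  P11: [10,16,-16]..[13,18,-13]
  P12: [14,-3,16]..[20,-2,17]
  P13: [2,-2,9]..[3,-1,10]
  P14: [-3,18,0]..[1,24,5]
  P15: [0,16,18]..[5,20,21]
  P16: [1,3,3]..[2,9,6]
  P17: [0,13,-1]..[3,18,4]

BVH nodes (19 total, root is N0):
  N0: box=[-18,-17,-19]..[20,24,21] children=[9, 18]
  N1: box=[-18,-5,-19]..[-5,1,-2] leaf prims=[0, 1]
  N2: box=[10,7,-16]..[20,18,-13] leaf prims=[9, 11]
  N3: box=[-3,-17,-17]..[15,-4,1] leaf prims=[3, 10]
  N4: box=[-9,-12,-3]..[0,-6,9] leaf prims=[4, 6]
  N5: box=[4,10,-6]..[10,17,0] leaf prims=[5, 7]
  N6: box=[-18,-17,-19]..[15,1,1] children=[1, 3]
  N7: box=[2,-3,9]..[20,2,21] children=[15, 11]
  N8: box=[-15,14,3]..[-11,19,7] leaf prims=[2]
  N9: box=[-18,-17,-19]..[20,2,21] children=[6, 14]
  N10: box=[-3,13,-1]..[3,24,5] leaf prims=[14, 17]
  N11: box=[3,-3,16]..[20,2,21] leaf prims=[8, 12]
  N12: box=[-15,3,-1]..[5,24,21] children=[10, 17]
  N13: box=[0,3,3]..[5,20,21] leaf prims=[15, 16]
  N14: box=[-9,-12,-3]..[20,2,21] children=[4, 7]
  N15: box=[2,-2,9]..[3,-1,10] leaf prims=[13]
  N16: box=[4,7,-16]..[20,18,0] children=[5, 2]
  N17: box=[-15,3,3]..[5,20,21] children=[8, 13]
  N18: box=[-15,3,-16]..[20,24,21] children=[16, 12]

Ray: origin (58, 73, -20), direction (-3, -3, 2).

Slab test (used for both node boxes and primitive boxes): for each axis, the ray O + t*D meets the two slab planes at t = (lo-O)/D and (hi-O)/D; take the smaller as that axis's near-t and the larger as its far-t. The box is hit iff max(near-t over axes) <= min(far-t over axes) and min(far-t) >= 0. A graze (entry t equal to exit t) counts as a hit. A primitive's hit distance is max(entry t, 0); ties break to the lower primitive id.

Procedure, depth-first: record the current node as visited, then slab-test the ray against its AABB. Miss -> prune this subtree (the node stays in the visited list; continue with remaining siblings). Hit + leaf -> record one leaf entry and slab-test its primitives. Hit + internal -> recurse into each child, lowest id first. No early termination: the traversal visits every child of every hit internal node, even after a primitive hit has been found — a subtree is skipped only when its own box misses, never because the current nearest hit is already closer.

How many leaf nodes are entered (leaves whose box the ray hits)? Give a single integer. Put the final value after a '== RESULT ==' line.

Trace the traversal:
N0 x:[38/3,76/3] y:[49/3,30] z:[1/2,41/2] -> hit [49/3,41/2], descend [9, 18]
  N9 x:[38/3,76/3] y:[71/3,30] z:[1/2,41/2] -> miss, prune
  N18 x:[38/3,73/3] y:[49/3,70/3] z:[2,41/2] -> hit [49/3,41/2], descend [12, 16]
    N12 x:[53/3,73/3] y:[49/3,70/3] z:[19/2,41/2] -> hit [53/3,41/2], descend [10, 17]
      N10 x:[55/3,61/3] y:[49/3,20] z:[19/2,25/2] -> miss, prune
      N17 x:[53/3,73/3] y:[53/3,70/3] z:[23/2,41/2] -> hit [53/3,41/2], descend [8, 13]
        N8 x:[23,73/3] y:[18,59/3] z:[23/2,27/2] -> miss, prune
        N13 x:[53/3,58/3] y:[53/3,70/3] z:[23/2,41/2] -> hit [53/3,58/3] leaf, test {P15@t=19, P16(miss)}
    N16 x:[38/3,18] y:[55/3,22] z:[2,10] -> miss, prune

Visited [0, 9, 18, 12, 10, 17, 8, 13, 16]. Tests: 9 box, 1 leaf. Nearest: P15.

== RESULT ==
1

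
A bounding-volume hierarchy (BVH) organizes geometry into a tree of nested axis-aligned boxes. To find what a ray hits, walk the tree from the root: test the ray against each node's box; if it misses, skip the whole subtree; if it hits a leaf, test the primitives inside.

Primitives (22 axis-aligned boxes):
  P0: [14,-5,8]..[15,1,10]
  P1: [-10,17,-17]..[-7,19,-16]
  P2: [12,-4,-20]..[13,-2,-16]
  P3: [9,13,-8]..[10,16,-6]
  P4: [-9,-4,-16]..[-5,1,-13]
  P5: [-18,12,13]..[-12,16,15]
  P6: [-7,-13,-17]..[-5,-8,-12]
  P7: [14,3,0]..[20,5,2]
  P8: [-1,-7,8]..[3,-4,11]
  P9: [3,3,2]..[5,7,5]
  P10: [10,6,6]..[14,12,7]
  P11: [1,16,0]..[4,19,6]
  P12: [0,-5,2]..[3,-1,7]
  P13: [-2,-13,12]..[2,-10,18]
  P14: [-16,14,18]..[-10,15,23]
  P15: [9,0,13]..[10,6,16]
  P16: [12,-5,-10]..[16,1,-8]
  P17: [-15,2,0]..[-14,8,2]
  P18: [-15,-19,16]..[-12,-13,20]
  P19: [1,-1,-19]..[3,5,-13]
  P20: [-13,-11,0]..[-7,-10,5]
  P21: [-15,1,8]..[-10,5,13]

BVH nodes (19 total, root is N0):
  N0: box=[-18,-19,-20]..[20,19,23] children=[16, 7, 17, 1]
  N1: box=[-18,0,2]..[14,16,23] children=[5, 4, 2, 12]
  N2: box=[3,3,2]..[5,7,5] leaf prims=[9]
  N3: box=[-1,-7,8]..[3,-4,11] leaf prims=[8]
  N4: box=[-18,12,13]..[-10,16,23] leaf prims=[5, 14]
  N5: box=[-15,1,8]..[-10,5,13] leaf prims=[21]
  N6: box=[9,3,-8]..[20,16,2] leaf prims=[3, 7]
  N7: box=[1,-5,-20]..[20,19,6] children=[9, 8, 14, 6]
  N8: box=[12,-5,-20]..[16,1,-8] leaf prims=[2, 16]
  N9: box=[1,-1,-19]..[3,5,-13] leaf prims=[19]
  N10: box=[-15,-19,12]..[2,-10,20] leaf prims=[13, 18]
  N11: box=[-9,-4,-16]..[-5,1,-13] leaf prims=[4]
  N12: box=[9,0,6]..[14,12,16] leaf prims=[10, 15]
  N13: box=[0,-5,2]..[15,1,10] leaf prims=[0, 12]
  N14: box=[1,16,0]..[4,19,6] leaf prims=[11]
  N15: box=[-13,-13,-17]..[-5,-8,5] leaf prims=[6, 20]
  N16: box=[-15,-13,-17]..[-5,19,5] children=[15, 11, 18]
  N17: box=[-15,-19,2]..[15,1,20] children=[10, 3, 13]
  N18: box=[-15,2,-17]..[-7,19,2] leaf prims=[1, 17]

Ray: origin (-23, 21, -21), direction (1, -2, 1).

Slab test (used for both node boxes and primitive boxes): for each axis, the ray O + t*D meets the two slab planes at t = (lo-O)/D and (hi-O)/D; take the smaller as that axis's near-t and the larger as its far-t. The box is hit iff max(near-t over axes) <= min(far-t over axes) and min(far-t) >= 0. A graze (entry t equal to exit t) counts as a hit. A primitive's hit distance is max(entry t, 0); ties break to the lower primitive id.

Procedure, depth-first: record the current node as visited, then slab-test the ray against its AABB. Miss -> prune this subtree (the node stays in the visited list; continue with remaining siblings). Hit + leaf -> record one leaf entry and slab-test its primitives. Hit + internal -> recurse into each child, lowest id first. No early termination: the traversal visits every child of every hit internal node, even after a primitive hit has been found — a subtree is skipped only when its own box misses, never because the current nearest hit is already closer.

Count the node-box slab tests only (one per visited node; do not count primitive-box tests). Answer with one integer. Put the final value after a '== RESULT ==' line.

Walk:
N0 x:[5,43] y:[1,20] z:[1,44] -> hit [5,20], descend [1, 7, 16, 17]
  N1 x:[5,37] y:[5/2,21/2] z:[23,44] -> miss, prune
  N7 x:[24,43] y:[1,13] z:[1,27] -> miss, prune
  N16 x:[8,18] y:[1,17] z:[4,26] -> hit [8,17], descend [11, 15, 18]
    N11 x:[14,18] y:[10,25/2] z:[5,8] -> miss, prune
    N15 x:[10,18] y:[29/2,17] z:[4,26] -> hit [29/2,17] leaf, test {P6(miss), P20(miss)}
    N18 x:[8,16] y:[1,19/2] z:[4,23] -> hit [8,19/2] leaf, test {P1(miss), P17(miss)}
  N17 x:[8,38] y:[10,20] z:[23,41] -> miss, prune

8 AABB tests over nodes [0, 1, 7, 16, 11, 15, 18, 17]; 2 leaves entered; closest miss.

== RESULT ==
8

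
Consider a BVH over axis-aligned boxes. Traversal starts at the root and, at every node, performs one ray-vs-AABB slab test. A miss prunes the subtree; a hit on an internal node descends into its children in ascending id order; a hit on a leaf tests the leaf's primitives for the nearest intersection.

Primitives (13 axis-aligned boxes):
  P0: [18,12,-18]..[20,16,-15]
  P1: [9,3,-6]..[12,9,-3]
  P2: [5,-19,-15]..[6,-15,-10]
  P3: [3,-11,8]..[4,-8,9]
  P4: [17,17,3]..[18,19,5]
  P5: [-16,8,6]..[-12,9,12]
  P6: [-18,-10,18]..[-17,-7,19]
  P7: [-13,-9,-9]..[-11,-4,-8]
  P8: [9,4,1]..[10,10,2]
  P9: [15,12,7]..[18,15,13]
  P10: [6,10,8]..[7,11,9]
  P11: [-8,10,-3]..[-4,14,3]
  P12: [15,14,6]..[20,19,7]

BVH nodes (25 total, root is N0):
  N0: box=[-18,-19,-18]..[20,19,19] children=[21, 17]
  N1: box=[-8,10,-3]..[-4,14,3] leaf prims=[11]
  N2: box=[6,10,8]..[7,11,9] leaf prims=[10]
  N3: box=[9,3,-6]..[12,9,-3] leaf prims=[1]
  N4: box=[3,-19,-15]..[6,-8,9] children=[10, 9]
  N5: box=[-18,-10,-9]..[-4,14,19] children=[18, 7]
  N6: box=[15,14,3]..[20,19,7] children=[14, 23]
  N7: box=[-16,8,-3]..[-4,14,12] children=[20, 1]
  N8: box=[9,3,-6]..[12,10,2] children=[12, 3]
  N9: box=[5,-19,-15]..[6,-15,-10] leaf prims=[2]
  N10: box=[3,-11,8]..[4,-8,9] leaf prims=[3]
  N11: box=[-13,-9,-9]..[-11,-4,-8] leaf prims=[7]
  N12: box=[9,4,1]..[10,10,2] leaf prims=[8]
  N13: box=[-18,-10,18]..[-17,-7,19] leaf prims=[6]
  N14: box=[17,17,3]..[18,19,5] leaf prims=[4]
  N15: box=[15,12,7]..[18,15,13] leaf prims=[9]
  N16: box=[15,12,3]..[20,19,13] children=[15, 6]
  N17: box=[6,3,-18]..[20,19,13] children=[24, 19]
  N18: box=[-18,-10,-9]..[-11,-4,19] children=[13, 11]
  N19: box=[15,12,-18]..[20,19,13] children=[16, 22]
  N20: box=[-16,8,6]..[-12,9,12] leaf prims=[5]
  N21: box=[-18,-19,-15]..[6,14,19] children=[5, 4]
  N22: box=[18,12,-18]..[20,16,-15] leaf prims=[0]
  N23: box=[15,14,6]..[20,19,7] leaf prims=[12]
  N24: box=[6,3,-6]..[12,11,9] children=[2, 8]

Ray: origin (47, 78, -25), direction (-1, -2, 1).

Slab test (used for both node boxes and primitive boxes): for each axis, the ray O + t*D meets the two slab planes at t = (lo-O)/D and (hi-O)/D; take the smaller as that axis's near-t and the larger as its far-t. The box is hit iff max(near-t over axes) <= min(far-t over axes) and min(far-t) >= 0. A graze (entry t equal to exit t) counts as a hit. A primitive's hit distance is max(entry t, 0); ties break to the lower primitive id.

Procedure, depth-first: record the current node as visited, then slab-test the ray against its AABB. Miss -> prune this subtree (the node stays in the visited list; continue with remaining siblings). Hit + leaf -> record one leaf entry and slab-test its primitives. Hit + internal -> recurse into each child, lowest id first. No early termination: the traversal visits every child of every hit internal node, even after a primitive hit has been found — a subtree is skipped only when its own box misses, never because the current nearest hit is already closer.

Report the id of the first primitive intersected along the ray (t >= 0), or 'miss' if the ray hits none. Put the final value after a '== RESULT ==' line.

Traverse from the root:
N0 x:[27,65] y:[59/2,97/2] z:[7,44] -> hit [59/2,44], descend [17, 21]
  N17 x:[27,41] y:[59/2,75/2] z:[7,38] -> hit [59/2,75/2], descend [19, 24]
    N19 x:[27,32] y:[59/2,33] z:[7,38] -> hit [59/2,32], descend [16, 22]
      N16 x:[27,32] y:[59/2,33] z:[28,38] -> hit [59/2,32], descend [6, 15]
        N6 x:[27,32] y:[59/2,32] z:[28,32] -> hit [59/2,32], descend [14, 23]
          N14 x:[29,30] y:[59/2,61/2] z:[28,30] -> hit [59/2,30] leaf, test {P4@t=59/2}
          N23 x:[27,32] y:[59/2,32] z:[31,32] -> hit [31,32] leaf, test {P12@t=31}
        N15 x:[29,32] y:[63/2,33] z:[32,38] -> hit [32,32] leaf, test {P9@t=32}
      N22 x:[27,29] y:[31,33] z:[7,10] -> miss, prune
    N24 x:[35,41] y:[67/2,75/2] z:[19,34] -> miss, prune
  N21 x:[41,65] y:[32,97/2] z:[10,44] -> hit [41,44], descend [4, 5]
    N4 x:[41,44] y:[43,97/2] z:[10,34] -> miss, prune
    N5 x:[51,65] y:[32,44] z:[16,44] -> miss, prune

Summary -> nodes [0, 17, 19, 16, 6, 14, 23, 15, 22, 24, 21, 4, 5]; box-tests=13; leaf-entries=3; first=P4

== RESULT ==
4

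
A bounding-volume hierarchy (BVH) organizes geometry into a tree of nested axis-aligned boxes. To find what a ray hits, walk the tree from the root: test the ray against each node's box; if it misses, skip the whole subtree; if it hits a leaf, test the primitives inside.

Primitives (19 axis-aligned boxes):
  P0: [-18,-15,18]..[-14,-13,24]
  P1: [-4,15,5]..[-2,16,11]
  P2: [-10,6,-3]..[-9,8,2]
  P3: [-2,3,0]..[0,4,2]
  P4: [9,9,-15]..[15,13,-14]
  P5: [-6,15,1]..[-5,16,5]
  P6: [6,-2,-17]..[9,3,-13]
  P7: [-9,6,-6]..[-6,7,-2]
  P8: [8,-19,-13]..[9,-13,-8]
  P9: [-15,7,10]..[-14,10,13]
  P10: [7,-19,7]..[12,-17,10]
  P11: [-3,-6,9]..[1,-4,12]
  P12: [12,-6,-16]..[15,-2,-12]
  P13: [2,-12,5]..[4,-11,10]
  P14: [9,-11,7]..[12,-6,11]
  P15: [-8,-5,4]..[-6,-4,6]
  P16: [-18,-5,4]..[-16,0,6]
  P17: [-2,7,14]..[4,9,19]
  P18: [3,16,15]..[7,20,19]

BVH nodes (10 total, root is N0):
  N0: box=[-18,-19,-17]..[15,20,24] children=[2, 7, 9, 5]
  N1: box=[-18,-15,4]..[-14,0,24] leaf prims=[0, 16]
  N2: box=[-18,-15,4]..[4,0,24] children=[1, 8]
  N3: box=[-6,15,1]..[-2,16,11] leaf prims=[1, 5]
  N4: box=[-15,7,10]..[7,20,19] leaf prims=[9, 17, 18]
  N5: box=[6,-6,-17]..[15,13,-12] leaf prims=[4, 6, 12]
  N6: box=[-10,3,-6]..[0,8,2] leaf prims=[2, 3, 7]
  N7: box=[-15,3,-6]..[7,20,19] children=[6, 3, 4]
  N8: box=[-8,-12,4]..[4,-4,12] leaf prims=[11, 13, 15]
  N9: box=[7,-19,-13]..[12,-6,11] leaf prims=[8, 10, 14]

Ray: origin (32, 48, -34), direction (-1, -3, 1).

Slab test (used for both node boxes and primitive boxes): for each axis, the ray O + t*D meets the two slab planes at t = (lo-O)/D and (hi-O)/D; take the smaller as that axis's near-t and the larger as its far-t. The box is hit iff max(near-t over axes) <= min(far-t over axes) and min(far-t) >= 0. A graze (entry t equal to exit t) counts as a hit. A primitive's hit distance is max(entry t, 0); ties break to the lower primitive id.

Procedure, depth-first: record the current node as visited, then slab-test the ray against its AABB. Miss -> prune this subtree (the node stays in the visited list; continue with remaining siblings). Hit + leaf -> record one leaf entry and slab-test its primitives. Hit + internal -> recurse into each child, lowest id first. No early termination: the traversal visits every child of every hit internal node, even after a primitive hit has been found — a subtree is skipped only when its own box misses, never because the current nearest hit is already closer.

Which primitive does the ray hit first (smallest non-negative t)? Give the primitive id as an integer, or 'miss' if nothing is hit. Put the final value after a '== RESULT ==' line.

Traverse from the root:
N0 x:[17,50] y:[28/3,67/3] z:[17,58] -> hit [17,67/3], descend [2, 5, 7, 9]
  N2 x:[28,50] y:[16,21] z:[38,58] -> miss, prune
  N5 x:[17,26] y:[35/3,18] z:[17,22] -> hit [17,18] leaf, test {P4(miss), P6(miss), P12@t=18}
  N7 x:[25,47] y:[28/3,15] z:[28,53] -> miss, prune
  N9 x:[20,25] y:[18,67/3] z:[21,45] -> hit [21,67/3] leaf, test {P8(miss), P10(miss), P14(miss)}

Summary -> nodes [0, 2, 5, 7, 9]; box-tests=5; leaf-entries=2; first=P12

== RESULT ==
12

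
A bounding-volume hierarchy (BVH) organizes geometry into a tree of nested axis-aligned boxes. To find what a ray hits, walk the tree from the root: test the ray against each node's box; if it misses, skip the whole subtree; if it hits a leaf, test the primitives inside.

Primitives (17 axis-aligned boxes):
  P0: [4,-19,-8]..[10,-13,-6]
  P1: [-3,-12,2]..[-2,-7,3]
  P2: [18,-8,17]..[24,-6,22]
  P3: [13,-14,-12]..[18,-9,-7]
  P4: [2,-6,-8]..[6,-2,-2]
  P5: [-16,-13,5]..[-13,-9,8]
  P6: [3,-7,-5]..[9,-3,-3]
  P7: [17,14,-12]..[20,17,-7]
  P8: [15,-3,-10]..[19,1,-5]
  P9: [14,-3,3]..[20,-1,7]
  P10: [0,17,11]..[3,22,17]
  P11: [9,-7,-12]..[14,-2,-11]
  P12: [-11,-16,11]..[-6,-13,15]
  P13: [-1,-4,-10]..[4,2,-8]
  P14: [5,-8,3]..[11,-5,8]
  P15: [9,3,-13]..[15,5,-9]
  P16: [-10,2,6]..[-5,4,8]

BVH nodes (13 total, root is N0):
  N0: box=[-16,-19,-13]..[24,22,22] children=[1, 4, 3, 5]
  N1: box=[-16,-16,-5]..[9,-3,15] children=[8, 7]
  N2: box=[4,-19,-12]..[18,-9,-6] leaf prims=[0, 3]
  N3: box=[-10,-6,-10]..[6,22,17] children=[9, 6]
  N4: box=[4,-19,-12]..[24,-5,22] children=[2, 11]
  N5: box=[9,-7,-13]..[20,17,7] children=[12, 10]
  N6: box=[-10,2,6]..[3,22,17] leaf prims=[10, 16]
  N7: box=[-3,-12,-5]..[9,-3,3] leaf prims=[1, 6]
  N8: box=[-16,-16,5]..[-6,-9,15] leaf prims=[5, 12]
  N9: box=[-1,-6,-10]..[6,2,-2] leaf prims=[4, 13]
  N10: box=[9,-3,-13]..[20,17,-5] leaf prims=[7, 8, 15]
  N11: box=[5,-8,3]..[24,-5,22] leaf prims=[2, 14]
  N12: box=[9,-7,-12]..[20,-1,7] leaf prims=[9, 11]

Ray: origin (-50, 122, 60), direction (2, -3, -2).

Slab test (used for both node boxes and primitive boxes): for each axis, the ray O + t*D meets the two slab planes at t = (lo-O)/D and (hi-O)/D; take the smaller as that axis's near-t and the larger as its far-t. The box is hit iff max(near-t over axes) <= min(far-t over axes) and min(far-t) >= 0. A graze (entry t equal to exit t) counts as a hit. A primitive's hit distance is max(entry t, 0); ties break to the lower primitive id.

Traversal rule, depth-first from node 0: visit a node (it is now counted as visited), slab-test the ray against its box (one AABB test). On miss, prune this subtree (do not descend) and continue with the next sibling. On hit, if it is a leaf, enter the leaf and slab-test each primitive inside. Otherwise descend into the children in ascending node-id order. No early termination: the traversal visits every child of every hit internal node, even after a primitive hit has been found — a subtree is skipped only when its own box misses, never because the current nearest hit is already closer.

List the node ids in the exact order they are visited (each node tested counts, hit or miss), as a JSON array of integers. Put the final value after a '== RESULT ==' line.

Walk:
N0 x:[17,37] y:[100/3,47] z:[19,73/2] -> hit [100/3,73/2], descend [1, 3, 4, 5]
  N1 x:[17,59/2] y:[125/3,46] z:[45/2,65/2] -> miss, prune
  N3 x:[20,28] y:[100/3,128/3] z:[43/2,35] -> miss, prune
  N4 x:[27,37] y:[127/3,47] z:[19,36] -> miss, prune
  N5 x:[59/2,35] y:[35,43] z:[53/2,73/2] -> hit [35,35], descend [10, 12]
    N10 x:[59/2,35] y:[35,125/3] z:[65/2,73/2] -> hit [35,35] leaf, test {P7@t=35, P8(miss), P15(miss)}
    N12 x:[59/2,35] y:[41,43] z:[53/2,36] -> miss, prune

order=[0, 1, 3, 4, 5, 10, 12]  |boxes|=7  |leaves|=1  hit=P7

== RESULT ==
[0, 1, 3, 4, 5, 10, 12]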